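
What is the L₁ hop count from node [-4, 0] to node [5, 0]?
9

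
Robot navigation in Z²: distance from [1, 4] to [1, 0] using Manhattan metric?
4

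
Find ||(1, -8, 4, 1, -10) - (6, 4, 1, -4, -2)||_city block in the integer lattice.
33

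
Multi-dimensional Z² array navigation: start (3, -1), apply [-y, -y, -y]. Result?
(3, -4)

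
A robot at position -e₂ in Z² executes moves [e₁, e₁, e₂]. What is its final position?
(2, 0)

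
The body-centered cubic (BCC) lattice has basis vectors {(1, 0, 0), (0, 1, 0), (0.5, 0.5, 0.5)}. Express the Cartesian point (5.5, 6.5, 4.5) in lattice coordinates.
b₁ + 2b₂ + 9b₃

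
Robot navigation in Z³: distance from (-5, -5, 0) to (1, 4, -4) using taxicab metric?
19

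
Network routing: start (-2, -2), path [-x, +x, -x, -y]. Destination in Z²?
(-3, -3)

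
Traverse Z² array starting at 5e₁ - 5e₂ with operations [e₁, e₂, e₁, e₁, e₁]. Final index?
(9, -4)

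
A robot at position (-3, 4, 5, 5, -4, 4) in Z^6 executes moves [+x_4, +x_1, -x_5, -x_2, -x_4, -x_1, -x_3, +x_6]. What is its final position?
(-3, 3, 4, 5, -5, 5)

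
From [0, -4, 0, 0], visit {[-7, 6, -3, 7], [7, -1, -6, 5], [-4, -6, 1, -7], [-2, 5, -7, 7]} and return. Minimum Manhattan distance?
96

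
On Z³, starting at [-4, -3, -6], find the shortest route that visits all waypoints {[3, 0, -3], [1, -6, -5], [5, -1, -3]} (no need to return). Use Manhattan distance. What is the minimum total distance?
22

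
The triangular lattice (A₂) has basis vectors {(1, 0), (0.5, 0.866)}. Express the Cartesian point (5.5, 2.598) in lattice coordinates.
4b₁ + 3b₂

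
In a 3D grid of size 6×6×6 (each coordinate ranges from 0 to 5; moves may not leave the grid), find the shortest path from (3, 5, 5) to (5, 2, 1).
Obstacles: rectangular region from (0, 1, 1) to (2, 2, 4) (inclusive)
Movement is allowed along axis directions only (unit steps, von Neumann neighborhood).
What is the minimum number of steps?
9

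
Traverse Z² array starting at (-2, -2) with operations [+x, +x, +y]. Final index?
(0, -1)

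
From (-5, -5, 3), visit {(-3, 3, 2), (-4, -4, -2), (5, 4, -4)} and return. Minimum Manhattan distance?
52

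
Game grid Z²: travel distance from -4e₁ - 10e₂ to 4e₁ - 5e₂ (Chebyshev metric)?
8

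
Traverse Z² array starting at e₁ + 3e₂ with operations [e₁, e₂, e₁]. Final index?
(3, 4)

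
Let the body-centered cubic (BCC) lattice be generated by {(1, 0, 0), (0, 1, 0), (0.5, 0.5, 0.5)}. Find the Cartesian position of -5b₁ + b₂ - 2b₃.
(-6, 0, -1)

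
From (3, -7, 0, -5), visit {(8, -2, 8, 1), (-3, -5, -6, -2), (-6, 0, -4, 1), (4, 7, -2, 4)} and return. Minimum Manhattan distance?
102
(one optimal route: (3, -7, 0, -5) → (8, -2, 8, 1) → (4, 7, -2, 4) → (-6, 0, -4, 1) → (-3, -5, -6, -2) → (3, -7, 0, -5))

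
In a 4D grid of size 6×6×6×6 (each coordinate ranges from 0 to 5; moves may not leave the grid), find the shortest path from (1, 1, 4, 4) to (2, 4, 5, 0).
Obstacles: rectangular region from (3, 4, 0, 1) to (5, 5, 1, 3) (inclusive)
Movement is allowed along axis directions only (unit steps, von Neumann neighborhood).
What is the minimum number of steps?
9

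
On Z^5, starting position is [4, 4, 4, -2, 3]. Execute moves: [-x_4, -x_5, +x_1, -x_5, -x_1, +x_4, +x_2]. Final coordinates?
(4, 5, 4, -2, 1)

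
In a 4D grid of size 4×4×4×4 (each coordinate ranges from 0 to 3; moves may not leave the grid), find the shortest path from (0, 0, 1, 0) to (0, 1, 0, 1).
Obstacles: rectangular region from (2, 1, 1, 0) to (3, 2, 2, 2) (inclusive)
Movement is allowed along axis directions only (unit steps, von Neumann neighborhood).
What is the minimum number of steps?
3
(one shortest path: (0, 0, 1, 0) → (0, 1, 1, 0) → (0, 1, 0, 0) → (0, 1, 0, 1))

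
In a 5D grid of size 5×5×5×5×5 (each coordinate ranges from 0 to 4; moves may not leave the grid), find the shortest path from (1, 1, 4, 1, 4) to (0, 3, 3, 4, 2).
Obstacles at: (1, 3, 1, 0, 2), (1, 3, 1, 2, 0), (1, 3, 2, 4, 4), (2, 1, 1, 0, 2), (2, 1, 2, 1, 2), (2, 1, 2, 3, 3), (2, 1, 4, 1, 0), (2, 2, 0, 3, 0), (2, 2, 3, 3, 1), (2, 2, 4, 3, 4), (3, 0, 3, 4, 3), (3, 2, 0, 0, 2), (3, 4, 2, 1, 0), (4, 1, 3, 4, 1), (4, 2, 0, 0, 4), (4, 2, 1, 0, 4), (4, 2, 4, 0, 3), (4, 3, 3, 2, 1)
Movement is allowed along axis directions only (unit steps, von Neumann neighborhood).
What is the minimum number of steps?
9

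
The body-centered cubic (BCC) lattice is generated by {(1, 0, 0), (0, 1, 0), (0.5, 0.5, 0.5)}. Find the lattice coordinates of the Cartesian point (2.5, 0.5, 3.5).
-b₁ - 3b₂ + 7b₃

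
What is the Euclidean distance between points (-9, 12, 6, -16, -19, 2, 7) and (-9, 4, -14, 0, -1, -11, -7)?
37.5366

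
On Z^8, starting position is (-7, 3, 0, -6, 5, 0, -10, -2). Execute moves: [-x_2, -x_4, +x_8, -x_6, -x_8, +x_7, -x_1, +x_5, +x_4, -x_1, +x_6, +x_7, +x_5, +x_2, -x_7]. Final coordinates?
(-9, 3, 0, -6, 7, 0, -9, -2)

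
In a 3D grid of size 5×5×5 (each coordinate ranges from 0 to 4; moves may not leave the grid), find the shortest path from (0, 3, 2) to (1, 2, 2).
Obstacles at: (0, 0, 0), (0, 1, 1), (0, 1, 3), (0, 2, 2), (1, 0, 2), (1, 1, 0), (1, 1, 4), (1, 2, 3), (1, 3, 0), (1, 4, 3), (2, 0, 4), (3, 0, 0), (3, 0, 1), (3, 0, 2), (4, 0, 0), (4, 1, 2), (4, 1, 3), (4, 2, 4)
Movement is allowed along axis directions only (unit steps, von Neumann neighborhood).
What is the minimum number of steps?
2
(one shortest path: (0, 3, 2) → (1, 3, 2) → (1, 2, 2))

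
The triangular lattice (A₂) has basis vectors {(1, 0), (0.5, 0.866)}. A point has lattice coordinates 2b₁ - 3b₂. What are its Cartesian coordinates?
(0.5, -2.598)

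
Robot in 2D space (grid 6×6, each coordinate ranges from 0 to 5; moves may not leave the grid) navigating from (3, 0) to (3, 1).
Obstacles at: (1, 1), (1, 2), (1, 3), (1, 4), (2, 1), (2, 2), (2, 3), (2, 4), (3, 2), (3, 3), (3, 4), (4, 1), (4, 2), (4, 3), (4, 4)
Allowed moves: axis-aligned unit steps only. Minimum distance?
1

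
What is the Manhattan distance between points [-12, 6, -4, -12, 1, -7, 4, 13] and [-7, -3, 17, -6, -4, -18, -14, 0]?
88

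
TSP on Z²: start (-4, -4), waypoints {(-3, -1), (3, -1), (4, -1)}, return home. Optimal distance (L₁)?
22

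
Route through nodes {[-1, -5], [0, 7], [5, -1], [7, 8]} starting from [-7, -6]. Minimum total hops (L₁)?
36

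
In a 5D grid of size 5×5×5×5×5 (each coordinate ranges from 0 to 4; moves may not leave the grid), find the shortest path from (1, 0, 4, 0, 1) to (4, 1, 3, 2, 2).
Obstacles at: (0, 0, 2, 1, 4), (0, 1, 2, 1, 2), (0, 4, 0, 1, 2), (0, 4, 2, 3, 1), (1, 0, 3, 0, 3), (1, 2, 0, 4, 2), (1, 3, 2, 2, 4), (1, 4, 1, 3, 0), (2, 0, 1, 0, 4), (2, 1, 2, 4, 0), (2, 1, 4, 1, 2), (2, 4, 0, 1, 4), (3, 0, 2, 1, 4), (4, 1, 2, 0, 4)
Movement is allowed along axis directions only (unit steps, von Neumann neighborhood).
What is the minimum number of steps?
8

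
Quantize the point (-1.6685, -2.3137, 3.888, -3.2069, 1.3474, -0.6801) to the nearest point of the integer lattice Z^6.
(-2, -2, 4, -3, 1, -1)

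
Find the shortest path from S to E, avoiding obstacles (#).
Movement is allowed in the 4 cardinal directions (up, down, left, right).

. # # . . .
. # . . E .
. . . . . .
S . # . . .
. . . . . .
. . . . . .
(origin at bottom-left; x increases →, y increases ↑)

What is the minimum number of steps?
6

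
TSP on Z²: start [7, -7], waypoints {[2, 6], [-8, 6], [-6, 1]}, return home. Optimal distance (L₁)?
56
(one optimal route: (7, -7) → (2, 6) → (-8, 6) → (-6, 1) → (7, -7))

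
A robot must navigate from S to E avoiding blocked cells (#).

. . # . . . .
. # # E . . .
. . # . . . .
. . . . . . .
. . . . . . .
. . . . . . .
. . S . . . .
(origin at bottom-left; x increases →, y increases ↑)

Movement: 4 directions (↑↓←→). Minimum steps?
6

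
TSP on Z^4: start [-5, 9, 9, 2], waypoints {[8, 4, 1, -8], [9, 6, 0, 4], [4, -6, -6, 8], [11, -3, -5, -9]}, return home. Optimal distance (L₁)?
134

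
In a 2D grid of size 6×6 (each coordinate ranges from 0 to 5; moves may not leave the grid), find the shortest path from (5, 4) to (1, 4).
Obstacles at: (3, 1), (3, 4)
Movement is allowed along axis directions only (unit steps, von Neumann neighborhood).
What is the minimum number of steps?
6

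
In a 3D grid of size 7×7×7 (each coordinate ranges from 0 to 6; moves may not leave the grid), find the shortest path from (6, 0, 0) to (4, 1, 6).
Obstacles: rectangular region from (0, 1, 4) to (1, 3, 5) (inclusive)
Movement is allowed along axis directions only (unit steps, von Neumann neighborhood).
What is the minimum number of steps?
9
(one shortest path: (6, 0, 0) → (5, 0, 0) → (4, 0, 0) → (4, 1, 0) → (4, 1, 1) → (4, 1, 2) → (4, 1, 3) → (4, 1, 4) → (4, 1, 5) → (4, 1, 6))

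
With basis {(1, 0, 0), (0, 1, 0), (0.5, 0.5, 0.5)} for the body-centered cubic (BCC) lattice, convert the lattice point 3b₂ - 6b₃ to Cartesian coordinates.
(-3, 0, -3)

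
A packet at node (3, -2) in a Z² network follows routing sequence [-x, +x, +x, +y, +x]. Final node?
(5, -1)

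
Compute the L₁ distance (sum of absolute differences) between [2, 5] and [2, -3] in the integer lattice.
8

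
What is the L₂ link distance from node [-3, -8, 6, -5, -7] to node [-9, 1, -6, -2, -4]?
16.7033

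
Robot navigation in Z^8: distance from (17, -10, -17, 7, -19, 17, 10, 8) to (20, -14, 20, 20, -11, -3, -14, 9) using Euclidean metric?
51.0294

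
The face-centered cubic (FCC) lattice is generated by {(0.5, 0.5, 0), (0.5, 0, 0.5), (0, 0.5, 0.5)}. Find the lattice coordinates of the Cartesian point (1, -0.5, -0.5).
b₁ + b₂ - 2b₃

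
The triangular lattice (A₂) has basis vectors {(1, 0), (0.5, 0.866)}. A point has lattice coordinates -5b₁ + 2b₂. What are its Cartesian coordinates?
(-4, 1.732)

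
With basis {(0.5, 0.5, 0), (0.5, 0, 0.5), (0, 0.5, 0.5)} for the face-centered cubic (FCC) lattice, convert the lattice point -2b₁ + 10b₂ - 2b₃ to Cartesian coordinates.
(4, -2, 4)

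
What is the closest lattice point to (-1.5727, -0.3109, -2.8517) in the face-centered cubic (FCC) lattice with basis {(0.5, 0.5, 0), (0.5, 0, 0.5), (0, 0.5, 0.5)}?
(-1.5, -0.5, -3)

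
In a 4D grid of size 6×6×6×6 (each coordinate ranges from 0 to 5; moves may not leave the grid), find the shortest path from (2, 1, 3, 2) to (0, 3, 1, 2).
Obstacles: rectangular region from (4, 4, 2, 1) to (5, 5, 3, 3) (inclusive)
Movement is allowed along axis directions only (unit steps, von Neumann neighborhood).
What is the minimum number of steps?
6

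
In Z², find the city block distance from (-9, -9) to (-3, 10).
25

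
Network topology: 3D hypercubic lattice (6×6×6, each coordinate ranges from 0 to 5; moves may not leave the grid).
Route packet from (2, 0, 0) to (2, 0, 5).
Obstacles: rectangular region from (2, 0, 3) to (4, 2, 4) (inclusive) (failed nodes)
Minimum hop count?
7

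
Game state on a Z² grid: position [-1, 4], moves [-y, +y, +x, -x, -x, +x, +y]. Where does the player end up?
(-1, 5)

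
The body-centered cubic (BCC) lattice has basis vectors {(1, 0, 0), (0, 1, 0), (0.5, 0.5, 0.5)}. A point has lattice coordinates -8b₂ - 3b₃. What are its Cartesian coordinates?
(-1.5, -9.5, -1.5)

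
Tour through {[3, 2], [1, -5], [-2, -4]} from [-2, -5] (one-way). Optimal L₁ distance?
14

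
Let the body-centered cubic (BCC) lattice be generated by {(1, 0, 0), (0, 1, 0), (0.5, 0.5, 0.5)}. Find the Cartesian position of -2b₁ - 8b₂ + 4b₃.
(0, -6, 2)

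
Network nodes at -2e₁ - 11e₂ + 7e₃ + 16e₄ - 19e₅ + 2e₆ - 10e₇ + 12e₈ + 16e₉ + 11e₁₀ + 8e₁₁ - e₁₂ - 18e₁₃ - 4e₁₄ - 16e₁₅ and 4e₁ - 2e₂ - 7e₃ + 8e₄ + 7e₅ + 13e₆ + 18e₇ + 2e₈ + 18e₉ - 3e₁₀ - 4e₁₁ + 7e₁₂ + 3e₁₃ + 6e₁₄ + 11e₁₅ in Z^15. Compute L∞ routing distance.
28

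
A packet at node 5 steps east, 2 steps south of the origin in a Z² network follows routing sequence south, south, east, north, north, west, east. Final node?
(6, -2)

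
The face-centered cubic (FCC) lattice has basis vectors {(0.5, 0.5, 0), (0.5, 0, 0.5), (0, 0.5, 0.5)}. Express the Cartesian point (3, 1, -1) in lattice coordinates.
5b₁ + b₂ - 3b₃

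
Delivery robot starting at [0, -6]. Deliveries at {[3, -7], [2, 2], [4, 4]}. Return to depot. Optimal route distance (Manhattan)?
30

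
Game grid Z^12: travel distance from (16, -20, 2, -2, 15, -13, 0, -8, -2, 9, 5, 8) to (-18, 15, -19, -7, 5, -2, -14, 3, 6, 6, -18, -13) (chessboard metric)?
35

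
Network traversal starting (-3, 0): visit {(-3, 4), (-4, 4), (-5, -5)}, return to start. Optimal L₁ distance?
22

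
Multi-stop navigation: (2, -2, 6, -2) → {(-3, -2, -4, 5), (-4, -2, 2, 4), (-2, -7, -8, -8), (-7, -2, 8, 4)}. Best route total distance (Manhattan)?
57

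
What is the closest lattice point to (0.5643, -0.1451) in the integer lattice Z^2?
(1, 0)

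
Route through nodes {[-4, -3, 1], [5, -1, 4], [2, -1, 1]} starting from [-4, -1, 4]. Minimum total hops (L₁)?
19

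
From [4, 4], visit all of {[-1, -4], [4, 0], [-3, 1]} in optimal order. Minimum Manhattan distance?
19
(one optimal route: (4, 4) → (4, 0) → (-3, 1) → (-1, -4))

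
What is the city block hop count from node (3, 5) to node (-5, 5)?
8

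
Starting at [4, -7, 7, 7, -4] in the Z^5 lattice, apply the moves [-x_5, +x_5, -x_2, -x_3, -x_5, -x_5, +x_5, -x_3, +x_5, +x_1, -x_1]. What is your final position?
(4, -8, 5, 7, -4)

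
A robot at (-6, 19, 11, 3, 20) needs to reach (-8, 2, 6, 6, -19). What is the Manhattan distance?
66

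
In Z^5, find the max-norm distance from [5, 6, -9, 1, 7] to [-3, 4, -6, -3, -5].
12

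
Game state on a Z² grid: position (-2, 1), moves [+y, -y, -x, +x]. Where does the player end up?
(-2, 1)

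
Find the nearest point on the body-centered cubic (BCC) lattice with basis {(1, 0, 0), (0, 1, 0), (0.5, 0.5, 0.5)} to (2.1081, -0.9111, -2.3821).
(2, -1, -2)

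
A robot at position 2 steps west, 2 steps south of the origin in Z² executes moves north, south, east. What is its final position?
(-1, -2)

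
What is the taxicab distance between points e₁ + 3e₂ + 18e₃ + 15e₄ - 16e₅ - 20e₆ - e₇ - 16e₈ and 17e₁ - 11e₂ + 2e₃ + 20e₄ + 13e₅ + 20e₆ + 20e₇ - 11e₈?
146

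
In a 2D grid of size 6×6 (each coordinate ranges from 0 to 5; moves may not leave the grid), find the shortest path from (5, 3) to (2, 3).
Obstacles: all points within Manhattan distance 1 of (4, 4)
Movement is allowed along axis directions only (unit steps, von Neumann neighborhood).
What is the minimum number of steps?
5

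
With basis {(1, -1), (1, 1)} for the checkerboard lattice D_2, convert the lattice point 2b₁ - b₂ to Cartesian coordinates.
(1, -3)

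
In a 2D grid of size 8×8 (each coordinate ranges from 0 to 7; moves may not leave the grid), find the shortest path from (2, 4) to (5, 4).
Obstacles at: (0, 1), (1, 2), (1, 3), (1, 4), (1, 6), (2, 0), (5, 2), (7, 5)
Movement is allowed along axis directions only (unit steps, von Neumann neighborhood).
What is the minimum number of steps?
3
(one shortest path: (2, 4) → (3, 4) → (4, 4) → (5, 4))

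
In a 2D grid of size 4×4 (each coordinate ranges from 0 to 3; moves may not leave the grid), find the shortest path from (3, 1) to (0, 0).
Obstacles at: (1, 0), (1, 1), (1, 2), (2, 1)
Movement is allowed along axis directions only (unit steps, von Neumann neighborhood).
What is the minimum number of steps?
8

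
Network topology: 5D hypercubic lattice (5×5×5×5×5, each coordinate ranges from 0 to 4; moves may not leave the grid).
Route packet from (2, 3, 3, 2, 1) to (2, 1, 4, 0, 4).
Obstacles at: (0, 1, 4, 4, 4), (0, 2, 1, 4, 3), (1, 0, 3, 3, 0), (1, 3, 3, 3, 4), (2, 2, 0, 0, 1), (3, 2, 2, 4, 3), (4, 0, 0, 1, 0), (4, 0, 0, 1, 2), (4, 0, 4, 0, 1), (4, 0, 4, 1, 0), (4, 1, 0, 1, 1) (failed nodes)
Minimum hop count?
8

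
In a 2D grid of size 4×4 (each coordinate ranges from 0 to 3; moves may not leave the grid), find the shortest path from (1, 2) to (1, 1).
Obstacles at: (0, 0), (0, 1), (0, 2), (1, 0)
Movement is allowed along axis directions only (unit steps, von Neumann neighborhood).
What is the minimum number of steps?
1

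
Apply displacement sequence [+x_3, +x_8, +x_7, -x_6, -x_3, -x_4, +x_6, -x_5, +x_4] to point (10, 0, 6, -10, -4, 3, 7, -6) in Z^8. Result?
(10, 0, 6, -10, -5, 3, 8, -5)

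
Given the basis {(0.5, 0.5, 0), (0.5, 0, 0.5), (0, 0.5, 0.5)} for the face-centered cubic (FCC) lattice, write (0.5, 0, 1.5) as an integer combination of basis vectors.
-b₁ + 2b₂ + b₃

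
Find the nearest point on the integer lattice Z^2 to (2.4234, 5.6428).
(2, 6)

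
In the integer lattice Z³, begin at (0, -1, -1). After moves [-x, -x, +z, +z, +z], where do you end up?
(-2, -1, 2)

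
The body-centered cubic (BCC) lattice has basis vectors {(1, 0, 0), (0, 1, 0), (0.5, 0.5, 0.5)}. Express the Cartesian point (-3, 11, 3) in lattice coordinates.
-6b₁ + 8b₂ + 6b₃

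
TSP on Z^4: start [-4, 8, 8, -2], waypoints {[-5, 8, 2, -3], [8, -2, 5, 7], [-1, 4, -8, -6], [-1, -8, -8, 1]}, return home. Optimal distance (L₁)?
116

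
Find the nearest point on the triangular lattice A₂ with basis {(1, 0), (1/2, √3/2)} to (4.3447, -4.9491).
(4, -5.196)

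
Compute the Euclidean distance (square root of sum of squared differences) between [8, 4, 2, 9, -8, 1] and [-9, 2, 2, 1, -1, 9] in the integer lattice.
21.6795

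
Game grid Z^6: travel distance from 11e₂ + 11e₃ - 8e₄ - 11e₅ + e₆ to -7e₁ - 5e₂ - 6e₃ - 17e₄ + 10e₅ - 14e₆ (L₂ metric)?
36.6197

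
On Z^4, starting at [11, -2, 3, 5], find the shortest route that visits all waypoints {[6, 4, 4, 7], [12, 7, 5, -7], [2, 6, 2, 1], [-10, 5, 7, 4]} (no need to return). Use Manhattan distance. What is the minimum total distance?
80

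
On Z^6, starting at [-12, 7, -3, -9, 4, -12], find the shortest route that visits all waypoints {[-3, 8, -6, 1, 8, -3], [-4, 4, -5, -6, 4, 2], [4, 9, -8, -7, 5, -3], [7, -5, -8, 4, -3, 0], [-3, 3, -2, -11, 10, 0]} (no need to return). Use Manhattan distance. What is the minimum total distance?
134
(one optimal route: (-12, 7, -3, -9, 4, -12) → (-4, 4, -5, -6, 4, 2) → (-3, 3, -2, -11, 10, 0) → (-3, 8, -6, 1, 8, -3) → (4, 9, -8, -7, 5, -3) → (7, -5, -8, 4, -3, 0))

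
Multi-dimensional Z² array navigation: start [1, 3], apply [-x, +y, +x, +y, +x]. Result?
(2, 5)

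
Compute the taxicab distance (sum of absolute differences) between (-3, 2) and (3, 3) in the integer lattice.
7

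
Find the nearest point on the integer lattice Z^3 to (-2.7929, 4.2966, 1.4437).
(-3, 4, 1)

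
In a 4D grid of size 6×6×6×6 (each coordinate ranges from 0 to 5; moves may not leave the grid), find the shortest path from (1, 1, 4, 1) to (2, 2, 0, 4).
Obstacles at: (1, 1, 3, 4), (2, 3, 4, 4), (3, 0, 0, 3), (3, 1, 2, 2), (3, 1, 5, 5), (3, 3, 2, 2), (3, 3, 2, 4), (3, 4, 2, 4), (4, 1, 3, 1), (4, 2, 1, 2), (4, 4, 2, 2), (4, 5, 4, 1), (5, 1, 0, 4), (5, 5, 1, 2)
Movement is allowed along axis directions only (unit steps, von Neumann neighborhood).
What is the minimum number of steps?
9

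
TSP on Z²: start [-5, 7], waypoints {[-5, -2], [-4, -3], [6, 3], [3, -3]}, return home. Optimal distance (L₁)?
42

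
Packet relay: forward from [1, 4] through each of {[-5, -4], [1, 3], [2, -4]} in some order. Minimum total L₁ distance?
16
(one optimal route: (1, 4) → (1, 3) → (2, -4) → (-5, -4))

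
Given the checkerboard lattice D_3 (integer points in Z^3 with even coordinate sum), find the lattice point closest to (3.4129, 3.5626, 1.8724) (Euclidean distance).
(3, 3, 2)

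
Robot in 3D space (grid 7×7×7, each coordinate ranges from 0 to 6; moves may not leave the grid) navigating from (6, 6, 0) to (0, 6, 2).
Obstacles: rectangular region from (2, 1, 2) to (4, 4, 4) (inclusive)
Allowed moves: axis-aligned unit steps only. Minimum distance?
8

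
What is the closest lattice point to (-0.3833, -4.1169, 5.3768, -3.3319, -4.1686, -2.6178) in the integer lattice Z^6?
(0, -4, 5, -3, -4, -3)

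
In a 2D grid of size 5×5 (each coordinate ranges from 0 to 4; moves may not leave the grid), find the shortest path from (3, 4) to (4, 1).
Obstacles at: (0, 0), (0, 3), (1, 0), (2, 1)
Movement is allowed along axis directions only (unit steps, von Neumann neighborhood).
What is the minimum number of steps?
4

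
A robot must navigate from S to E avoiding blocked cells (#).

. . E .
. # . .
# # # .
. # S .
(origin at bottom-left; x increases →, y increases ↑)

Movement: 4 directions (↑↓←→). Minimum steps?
5
(one shortest path: (2, 0) → (3, 0) → (3, 1) → (3, 2) → (2, 2) → (2, 3))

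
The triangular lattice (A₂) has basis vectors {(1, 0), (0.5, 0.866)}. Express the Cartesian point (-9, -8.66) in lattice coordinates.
-4b₁ - 10b₂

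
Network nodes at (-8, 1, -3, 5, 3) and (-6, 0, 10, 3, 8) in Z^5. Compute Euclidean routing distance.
14.2478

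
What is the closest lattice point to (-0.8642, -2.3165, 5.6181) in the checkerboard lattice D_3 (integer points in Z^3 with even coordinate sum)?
(-1, -2, 5)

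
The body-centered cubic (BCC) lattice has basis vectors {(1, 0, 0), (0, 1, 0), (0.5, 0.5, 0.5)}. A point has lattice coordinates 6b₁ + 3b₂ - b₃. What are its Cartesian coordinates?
(5.5, 2.5, -0.5)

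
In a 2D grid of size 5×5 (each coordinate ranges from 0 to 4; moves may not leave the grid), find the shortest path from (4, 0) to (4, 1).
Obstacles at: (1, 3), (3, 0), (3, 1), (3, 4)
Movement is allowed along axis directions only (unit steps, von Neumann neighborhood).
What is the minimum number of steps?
1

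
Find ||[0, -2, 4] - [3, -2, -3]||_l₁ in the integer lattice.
10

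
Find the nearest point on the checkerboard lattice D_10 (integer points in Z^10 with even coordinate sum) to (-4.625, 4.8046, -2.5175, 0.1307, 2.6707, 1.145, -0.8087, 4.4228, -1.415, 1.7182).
(-5, 5, -2, 0, 3, 1, -1, 4, -1, 2)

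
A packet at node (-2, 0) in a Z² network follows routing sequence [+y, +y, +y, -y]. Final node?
(-2, 2)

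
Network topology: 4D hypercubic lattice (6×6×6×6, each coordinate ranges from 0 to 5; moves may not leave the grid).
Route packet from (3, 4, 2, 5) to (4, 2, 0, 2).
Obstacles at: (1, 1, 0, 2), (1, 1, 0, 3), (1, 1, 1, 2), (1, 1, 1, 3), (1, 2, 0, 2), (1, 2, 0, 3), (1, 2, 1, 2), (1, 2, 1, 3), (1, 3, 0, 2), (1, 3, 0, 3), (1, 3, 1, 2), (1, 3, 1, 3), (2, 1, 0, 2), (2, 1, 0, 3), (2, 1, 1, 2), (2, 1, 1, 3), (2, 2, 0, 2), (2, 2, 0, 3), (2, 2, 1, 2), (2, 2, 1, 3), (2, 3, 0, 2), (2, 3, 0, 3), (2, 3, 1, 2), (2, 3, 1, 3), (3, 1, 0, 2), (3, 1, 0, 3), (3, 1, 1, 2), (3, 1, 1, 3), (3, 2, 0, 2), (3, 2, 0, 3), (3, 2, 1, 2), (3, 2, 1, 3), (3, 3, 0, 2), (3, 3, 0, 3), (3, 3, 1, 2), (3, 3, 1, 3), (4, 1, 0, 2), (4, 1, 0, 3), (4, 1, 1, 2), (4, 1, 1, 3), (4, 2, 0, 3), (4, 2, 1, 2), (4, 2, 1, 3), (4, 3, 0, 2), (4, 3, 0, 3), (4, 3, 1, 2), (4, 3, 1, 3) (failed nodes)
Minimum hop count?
10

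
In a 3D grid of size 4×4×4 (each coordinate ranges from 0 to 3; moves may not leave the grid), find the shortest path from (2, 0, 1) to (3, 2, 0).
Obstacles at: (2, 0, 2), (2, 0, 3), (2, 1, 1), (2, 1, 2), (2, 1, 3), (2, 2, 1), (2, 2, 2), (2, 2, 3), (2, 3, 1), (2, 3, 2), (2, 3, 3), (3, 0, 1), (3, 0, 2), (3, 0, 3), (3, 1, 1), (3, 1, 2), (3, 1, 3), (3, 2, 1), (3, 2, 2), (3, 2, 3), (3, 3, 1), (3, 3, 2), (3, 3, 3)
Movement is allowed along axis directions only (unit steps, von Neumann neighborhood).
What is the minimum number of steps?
4
(one shortest path: (2, 0, 1) → (2, 0, 0) → (3, 0, 0) → (3, 1, 0) → (3, 2, 0))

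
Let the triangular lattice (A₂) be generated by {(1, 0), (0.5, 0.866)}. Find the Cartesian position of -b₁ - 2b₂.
(-2, -1.732)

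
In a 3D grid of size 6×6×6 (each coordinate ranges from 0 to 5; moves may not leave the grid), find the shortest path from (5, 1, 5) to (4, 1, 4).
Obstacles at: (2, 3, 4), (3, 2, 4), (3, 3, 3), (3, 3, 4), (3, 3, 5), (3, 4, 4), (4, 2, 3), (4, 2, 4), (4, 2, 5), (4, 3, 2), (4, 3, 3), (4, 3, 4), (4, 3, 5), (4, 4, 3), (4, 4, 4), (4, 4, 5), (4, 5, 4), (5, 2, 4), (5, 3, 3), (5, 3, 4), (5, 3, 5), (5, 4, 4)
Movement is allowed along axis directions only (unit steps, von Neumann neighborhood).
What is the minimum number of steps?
2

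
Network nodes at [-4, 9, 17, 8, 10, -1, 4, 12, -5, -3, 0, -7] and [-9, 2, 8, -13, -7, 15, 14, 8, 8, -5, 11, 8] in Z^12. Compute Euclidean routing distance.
42.1426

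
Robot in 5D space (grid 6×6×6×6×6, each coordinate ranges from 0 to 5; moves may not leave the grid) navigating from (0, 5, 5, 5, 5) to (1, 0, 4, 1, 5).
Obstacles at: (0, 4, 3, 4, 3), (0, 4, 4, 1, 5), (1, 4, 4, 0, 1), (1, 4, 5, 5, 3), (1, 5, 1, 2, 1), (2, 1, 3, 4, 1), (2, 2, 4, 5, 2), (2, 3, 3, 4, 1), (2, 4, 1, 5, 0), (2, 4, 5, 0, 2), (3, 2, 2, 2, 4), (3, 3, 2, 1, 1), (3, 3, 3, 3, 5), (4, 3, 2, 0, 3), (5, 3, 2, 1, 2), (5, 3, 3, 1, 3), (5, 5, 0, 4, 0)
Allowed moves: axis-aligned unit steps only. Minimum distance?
11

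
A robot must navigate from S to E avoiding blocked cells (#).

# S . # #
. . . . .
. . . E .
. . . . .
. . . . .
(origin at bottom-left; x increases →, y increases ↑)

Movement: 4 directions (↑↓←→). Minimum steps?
4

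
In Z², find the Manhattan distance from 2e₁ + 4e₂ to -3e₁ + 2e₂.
7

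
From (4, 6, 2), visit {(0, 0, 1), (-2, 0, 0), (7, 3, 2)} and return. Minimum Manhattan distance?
34
(one optimal route: (4, 6, 2) → (0, 0, 1) → (-2, 0, 0) → (7, 3, 2) → (4, 6, 2))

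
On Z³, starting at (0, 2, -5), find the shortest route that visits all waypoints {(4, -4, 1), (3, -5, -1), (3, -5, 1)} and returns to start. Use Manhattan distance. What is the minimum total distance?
34
(one optimal route: (0, 2, -5) → (4, -4, 1) → (3, -5, 1) → (3, -5, -1) → (0, 2, -5))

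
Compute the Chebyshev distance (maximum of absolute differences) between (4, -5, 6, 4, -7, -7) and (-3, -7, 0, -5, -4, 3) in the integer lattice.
10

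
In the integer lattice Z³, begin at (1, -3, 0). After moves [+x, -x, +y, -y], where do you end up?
(1, -3, 0)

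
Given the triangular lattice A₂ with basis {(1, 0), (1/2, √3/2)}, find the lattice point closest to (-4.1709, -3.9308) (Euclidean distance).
(-4, -3.464)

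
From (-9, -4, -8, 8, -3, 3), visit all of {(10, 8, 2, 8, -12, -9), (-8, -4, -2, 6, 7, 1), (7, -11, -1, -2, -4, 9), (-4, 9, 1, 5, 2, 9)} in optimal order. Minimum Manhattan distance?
162
(one optimal route: (-9, -4, -8, 8, -3, 3) → (-8, -4, -2, 6, 7, 1) → (-4, 9, 1, 5, 2, 9) → (7, -11, -1, -2, -4, 9) → (10, 8, 2, 8, -12, -9))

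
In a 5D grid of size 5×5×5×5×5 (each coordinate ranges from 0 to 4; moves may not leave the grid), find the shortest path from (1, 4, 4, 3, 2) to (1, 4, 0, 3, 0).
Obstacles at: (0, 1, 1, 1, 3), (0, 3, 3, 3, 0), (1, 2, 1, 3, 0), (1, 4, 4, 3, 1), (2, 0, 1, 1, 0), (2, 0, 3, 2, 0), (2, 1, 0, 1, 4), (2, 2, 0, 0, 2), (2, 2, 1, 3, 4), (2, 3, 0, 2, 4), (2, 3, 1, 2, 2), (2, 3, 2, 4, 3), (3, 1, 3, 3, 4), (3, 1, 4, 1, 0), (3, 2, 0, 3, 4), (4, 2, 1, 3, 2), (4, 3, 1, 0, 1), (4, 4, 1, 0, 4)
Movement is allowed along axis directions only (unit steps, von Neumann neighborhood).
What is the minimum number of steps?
6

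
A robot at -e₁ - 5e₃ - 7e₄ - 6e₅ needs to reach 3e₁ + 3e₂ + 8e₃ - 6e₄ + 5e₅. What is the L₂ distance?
17.7764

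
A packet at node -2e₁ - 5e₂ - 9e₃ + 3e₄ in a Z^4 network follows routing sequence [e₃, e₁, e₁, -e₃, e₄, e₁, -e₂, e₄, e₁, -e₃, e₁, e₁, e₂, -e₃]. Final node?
(4, -5, -11, 5)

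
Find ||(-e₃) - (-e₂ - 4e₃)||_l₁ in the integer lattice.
4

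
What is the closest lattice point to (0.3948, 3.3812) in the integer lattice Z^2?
(0, 3)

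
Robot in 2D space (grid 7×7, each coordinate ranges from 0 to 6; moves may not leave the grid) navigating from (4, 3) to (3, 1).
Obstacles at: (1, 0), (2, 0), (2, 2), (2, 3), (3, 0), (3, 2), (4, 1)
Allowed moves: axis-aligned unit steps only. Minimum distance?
9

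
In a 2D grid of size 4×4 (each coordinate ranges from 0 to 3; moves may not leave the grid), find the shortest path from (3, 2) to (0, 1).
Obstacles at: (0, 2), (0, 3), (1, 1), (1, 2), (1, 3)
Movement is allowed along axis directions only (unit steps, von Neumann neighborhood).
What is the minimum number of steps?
6
(one shortest path: (3, 2) → (2, 2) → (2, 1) → (2, 0) → (1, 0) → (0, 0) → (0, 1))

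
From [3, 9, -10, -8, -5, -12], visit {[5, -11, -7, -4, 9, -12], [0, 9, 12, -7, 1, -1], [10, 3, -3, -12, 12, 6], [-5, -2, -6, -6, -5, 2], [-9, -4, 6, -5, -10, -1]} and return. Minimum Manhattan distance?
256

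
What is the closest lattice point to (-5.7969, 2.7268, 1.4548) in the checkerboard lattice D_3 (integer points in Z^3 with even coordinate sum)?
(-6, 3, 1)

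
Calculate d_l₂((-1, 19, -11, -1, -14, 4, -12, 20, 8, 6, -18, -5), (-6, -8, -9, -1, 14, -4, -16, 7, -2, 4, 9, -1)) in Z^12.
51.3809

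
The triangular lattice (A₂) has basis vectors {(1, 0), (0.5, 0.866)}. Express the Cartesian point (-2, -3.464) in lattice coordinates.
-4b₂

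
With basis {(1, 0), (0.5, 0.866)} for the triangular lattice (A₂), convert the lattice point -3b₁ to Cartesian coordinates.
(-3, 0)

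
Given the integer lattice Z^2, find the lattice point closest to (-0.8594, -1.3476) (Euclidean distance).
(-1, -1)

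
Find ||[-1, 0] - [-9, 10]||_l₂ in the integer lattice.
12.8062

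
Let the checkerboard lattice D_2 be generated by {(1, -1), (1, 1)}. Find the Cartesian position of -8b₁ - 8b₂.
(-16, 0)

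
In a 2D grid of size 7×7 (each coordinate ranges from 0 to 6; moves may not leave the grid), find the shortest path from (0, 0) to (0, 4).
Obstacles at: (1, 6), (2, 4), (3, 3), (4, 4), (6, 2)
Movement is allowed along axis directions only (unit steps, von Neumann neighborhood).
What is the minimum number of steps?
4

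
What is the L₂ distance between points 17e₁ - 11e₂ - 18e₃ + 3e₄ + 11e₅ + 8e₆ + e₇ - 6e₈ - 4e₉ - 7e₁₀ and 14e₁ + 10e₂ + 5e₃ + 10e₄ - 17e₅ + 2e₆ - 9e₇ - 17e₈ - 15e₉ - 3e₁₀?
46.9681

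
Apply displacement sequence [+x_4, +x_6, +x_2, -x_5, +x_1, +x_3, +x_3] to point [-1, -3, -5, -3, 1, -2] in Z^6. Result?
(0, -2, -3, -2, 0, -1)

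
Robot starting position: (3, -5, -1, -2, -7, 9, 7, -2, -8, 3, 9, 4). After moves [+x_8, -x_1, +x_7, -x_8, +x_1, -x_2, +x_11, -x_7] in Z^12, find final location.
(3, -6, -1, -2, -7, 9, 7, -2, -8, 3, 10, 4)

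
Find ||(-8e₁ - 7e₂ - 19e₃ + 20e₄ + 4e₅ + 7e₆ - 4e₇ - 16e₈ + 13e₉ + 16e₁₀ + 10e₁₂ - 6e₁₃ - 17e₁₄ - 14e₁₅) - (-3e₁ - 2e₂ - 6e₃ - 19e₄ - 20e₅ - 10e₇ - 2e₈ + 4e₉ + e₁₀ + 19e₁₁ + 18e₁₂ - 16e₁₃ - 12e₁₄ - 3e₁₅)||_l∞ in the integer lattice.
39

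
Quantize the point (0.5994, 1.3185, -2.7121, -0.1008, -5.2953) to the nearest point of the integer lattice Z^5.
(1, 1, -3, 0, -5)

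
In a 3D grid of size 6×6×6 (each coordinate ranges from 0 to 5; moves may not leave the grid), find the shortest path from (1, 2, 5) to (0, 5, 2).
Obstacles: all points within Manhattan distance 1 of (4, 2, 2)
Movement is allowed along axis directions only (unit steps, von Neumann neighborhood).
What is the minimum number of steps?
7
(one shortest path: (1, 2, 5) → (0, 2, 5) → (0, 3, 5) → (0, 4, 5) → (0, 5, 5) → (0, 5, 4) → (0, 5, 3) → (0, 5, 2))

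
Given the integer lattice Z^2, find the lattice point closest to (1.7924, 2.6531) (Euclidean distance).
(2, 3)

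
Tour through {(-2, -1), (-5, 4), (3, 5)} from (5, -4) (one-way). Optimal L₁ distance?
27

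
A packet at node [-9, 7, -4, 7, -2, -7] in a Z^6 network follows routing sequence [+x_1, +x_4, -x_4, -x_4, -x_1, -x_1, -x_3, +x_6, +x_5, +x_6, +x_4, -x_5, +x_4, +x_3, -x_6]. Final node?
(-10, 7, -4, 8, -2, -6)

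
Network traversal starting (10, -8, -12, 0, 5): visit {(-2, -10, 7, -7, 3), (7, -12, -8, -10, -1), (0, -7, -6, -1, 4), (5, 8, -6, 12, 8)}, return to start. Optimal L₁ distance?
164
(one optimal route: (10, -8, -12, 0, 5) → (7, -12, -8, -10, -1) → (-2, -10, 7, -7, 3) → (0, -7, -6, -1, 4) → (5, 8, -6, 12, 8) → (10, -8, -12, 0, 5))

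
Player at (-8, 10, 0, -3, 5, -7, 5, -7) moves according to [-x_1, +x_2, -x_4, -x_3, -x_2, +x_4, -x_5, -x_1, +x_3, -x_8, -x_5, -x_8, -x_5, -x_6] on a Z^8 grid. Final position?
(-10, 10, 0, -3, 2, -8, 5, -9)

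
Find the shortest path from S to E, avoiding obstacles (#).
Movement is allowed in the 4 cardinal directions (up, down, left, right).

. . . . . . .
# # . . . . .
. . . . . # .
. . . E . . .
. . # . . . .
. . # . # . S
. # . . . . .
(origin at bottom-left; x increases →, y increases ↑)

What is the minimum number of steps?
5
(one shortest path: (6, 1) → (5, 1) → (5, 2) → (4, 2) → (3, 2) → (3, 3))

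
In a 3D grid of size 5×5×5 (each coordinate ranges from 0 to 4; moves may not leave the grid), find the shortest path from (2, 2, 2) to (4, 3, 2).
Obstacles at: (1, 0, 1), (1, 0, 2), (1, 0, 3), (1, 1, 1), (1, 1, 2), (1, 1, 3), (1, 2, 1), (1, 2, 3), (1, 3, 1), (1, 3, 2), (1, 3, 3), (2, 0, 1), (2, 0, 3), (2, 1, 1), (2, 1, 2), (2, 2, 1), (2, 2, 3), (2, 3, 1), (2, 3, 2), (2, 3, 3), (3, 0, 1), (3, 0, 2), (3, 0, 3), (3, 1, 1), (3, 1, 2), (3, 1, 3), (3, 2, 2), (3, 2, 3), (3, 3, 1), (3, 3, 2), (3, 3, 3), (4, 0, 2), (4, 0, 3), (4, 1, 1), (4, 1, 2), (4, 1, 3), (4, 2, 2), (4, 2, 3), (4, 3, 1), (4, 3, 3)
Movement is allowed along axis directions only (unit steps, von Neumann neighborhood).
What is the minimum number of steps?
9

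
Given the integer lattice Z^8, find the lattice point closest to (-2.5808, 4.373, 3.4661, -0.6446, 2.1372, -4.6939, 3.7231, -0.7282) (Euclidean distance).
(-3, 4, 3, -1, 2, -5, 4, -1)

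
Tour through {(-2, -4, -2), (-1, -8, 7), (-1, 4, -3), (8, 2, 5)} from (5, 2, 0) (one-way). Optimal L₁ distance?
51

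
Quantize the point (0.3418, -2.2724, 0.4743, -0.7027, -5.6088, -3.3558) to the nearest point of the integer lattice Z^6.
(0, -2, 0, -1, -6, -3)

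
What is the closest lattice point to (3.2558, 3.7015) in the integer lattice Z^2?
(3, 4)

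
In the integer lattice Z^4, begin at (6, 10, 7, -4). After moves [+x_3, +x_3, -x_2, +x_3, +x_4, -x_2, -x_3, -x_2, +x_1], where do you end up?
(7, 7, 9, -3)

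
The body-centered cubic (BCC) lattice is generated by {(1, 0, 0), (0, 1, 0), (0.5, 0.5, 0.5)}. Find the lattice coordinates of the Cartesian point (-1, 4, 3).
-4b₁ + b₂ + 6b₃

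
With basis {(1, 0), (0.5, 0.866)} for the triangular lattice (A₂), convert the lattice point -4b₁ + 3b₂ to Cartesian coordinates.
(-2.5, 2.598)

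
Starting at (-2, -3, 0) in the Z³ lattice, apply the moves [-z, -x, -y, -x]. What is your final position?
(-4, -4, -1)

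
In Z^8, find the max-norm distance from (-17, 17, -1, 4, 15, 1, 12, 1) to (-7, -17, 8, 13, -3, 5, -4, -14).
34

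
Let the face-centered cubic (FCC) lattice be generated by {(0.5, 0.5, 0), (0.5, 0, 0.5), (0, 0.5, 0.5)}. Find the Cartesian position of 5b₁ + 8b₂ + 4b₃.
(6.5, 4.5, 6)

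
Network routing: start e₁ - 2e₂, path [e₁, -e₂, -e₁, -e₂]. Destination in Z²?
(1, -4)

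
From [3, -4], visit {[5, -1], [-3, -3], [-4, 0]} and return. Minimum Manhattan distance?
26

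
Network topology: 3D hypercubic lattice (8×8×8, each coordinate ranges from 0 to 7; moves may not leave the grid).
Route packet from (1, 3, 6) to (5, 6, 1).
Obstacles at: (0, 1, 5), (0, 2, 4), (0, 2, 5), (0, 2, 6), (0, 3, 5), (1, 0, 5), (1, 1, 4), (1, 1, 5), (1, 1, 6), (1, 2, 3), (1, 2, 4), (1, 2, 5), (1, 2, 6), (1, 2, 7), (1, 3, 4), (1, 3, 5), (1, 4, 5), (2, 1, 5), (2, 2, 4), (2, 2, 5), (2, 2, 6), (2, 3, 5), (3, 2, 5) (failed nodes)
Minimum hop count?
12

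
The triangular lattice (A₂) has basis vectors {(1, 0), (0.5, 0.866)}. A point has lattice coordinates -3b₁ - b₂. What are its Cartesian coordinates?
(-3.5, -0.866)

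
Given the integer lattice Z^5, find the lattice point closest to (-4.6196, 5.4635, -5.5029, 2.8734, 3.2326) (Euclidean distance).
(-5, 5, -6, 3, 3)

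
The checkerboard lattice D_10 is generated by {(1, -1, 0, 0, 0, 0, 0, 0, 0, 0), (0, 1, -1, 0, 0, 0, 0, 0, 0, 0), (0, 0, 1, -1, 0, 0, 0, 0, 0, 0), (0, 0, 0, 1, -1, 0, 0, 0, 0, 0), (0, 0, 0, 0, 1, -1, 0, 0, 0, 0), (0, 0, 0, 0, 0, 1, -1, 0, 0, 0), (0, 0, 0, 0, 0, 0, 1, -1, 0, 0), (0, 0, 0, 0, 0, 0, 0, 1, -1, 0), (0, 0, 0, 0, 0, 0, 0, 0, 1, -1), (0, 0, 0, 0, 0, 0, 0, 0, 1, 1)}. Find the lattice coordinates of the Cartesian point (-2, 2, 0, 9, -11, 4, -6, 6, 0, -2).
-2b₁ + 9b₄ - 2b₅ + 2b₆ - 4b₇ + 2b₈ + 2b₉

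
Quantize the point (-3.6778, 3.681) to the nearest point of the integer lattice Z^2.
(-4, 4)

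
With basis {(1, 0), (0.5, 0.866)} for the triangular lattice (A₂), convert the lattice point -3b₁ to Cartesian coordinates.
(-3, 0)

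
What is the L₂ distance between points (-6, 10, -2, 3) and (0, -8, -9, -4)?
21.4009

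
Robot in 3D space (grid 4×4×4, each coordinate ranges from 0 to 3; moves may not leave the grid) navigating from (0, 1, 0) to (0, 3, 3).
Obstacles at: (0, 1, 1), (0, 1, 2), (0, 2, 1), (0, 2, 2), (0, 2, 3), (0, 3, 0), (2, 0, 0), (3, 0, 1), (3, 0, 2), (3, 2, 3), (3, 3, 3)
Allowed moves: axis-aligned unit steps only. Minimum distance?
7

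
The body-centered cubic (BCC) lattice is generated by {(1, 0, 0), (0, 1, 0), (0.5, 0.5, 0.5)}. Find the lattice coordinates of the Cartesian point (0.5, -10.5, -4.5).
5b₁ - 6b₂ - 9b₃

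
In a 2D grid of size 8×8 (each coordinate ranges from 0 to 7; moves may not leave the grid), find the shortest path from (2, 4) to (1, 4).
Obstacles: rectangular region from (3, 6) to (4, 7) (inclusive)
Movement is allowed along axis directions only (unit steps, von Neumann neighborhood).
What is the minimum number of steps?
1
(one shortest path: (2, 4) → (1, 4))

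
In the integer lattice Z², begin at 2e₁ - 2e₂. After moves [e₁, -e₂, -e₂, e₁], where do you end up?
(4, -4)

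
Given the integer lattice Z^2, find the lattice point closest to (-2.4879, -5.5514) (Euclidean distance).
(-2, -6)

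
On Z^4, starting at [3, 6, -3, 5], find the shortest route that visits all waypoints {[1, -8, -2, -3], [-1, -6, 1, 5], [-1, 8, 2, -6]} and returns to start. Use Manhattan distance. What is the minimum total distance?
82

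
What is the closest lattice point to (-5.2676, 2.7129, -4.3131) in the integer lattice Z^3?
(-5, 3, -4)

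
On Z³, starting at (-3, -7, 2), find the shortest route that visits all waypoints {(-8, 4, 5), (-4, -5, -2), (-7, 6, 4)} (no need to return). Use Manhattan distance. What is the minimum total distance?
31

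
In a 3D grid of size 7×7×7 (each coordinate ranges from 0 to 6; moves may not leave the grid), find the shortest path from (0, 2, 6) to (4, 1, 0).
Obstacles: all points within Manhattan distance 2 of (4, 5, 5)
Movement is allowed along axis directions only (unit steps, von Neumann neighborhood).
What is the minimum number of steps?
11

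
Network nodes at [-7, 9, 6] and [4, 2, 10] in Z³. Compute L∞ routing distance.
11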